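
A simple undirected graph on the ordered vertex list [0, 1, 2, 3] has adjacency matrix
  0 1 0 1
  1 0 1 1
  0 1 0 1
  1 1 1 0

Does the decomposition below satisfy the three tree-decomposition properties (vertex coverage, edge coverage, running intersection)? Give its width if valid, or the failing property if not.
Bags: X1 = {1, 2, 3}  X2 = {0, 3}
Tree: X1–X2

A tree decomposition must satisfy three properties: every vertex lies in some bag; for every edge, both endpoints lie together in some bag; and for every vertex, the bags containing it form a connected subtree. Here edge (1,0) lies in no bag, so the decomposition is invalid.

No — edge (1,0) lies in no bag.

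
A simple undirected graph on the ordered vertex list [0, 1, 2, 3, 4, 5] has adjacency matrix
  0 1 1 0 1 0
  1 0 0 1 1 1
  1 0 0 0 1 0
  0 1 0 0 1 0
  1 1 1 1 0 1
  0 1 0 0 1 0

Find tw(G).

A width-2 tree decomposition is:
Bags: B1 = {0, 2, 4}  B2 = {0, 1, 4}  B3 = {1, 4, 5}  B4 = {1, 3, 4}
Tree: B1–B2, B2–B3, B3–B4
Each bag holds 3 vertices, so the decomposition has width 2, which upper-bounds the treewidth. For the lower bound, the 3 vertices {0, 1, 4} are pairwise adjacent, and any tree decomposition puts a clique entirely inside one bag — forcing width ≥ 2. Therefore the treewidth is 2.

2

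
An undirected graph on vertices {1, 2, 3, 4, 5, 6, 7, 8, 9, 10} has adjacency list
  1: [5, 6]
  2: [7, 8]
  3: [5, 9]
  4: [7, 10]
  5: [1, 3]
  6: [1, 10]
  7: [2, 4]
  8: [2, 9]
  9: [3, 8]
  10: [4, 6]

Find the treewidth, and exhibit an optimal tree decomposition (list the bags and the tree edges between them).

Every bag has size at most 3, so the width is 3 − 1 = 2 and tw(G) ≤ 2. The edges 3–9–8–2–7–4–10–6–1–5–3 form a cycle, so G is not a tree and its treewidth is at least 2. Combining the bounds, tw(G) = 2.

Treewidth 2.
One optimal decomposition is:
Bags: B1 = {3, 8, 9}  B2 = {2, 3, 8}  B3 = {2, 3, 7}  B4 = {3, 4, 7}  B5 = {3, 4, 10}  B6 = {3, 6, 10}  B7 = {1, 3, 6}  B8 = {1, 3, 5}
Tree: B1–B2, B2–B3, B3–B4, B4–B5, B5–B6, B6–B7, B7–B8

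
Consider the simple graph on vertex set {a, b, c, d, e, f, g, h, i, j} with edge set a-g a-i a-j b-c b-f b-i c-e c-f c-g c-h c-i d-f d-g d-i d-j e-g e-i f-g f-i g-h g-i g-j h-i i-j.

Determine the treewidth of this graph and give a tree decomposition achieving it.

Treewidth 3.
One such decomposition:
Bags: B1 = {d, g, i, j}  B2 = {d, f, g, i}  B3 = {a, g, i, j}  B4 = {c, f, g, i}  B5 = {c, g, h, i}  B6 = {c, e, g, i}  B7 = {b, c, f, i}
Tree: B1–B2, B1–B3, B2–B4, B4–B5, B4–B6, B4–B7

Each bag holds 4 vertices, so the decomposition has width 3, which upper-bounds the treewidth. On the other hand G contains the 4-clique {d, g, i, j}. A clique must lie in a single bag of any decomposition, so no decomposition can have width below 3. Therefore the treewidth is 3.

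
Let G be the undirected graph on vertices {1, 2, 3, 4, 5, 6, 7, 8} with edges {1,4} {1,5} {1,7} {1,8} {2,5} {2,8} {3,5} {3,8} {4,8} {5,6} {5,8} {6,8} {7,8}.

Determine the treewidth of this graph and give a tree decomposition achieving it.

The largest bag has 3 vertices, giving width 2; this decomposition certifies tw(G) ≤ 2. Conversely, {1, 4, 8} is a clique of size 3, and the vertices of any clique must share a bag in every tree decomposition; so some bag has ≥ 3 vertices and tw(G) ≥ 2. The upper and lower bounds meet at 2, so that is the treewidth.

Treewidth 2.
One such decomposition:
Bags: B1 = {2, 5, 8}  B2 = {3, 5, 8}  B3 = {5, 6, 8}  B4 = {1, 5, 8}  B5 = {1, 4, 8}  B6 = {1, 7, 8}
Tree: B1–B2, B1–B3, B2–B4, B4–B5, B4–B6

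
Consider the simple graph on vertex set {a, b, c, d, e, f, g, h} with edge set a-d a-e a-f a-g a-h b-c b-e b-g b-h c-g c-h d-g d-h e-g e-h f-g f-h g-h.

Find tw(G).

A width-3 tree decomposition is:
Bags: B1 = {a, e, g, h}  B2 = {b, e, g, h}  B3 = {b, c, g, h}  B4 = {a, f, g, h}  B5 = {a, d, g, h}
Tree: B1–B2, B2–B3, B1–B4, B4–B5
Each bag holds 4 vertices, so the decomposition has width 3, which upper-bounds the treewidth. On the other hand G contains the 4-clique {b, c, g, h}. A clique must lie in a single bag of any decomposition, so no decomposition can have width below 3. Therefore the treewidth is 3.

3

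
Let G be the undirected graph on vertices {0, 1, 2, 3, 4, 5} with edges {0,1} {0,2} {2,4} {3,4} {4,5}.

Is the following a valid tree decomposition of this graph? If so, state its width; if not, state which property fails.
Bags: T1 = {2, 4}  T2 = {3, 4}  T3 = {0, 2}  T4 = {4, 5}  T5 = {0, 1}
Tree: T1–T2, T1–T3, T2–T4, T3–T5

Vertex coverage: the bags together contain {0, 1, 2, 3, 4, 5}, the full vertex set. Edge coverage: each edge of G has both endpoints in at least one bag. Running intersection: for every vertex, the bags containing it form a connected subtree. All three properties hold, so this is a valid tree decomposition of width max|bag| − 1 = 1, and hence tw(G) ≤ 1.

Yes; width 1.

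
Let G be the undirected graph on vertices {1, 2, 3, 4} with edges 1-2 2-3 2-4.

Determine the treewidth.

A width-1 tree decomposition is:
Bags: B1 = {1, 2}  B2 = {2, 3}  B3 = {2, 4}
Tree: B1–B2, B1–B3
Every bag has size at most 2, so the width is 2 − 1 = 1 and tw(G) ≤ 1. G has an edge, so its treewidth is at least 1. Therefore the treewidth is 1.

1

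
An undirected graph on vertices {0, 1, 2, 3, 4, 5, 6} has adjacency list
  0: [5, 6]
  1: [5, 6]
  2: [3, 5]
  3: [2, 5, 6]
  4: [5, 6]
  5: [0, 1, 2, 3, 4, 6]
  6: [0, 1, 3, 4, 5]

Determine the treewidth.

A width-2 tree decomposition is:
Bags: B1 = {1, 5, 6}  B2 = {4, 5, 6}  B3 = {3, 5, 6}  B4 = {2, 3, 5}  B5 = {0, 5, 6}
Tree: B1–B2, B1–B3, B3–B4, B3–B5
The largest bag has 3 vertices, giving width 2; this decomposition certifies tw(G) ≤ 2. On the other hand G contains the 3-clique {2, 3, 5}. A clique must lie in a single bag of any decomposition, so no decomposition can have width below 2. Combining the bounds, tw(G) = 2.

2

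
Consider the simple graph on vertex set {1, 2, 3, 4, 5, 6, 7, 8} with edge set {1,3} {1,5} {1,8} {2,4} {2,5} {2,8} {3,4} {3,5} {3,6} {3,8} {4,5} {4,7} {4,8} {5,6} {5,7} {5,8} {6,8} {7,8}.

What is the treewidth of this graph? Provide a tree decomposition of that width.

Treewidth 3.
One such decomposition:
Bags: B1 = {1, 3, 5, 8}  B2 = {3, 4, 5, 8}  B3 = {4, 5, 7, 8}  B4 = {3, 5, 6, 8}  B5 = {2, 4, 5, 8}
Tree: B1–B2, B2–B3, B1–B4, B2–B5

Every bag has size at most 4, so the width is 4 − 1 = 3 and tw(G) ≤ 3. On the other hand G contains the 4-clique {2, 4, 5, 8}. A clique must lie in a single bag of any decomposition, so no decomposition can have width below 3. Therefore the treewidth is 3.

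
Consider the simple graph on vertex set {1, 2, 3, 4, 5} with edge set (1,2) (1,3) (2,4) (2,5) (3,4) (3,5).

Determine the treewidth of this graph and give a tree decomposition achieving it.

Treewidth 2.
One such decomposition:
Bags: B1 = {2, 3, 4}  B2 = {1, 2, 3}  B3 = {2, 3, 5}
Tree: B1–B2, B2–B3

Every bag has size at most 3, so the width is 3 − 1 = 2 and tw(G) ≤ 2. Since 4–2–1–3–4 is a cycle in G, G is not acyclic. Forests are exactly the graphs of treewidth ≤ 1, so tw(G) ≥ 2. Therefore the treewidth is 2.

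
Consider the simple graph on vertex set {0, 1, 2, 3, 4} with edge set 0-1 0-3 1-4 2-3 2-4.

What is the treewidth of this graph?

2

A width-2 tree decomposition is:
Bags: B1 = {2, 3, 4}  B2 = {1, 3, 4}  B3 = {0, 1, 3}
Tree: B1–B2, B2–B3
Every bag has size at most 3, so the width is 3 − 1 = 2 and tw(G) ≤ 2. The edges 3–2–4–1–0–3 form a cycle, so G is not a tree and its treewidth is at least 2. Combining the bounds, tw(G) = 2.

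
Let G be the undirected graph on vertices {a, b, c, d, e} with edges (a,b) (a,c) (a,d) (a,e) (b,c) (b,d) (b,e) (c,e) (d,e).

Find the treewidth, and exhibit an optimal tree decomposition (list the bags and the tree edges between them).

Every bag has size at most 4, so the width is 4 − 1 = 3 and tw(G) ≤ 3. On the other hand G contains the 4-clique {a, b, d, e}. A clique must lie in a single bag of any decomposition, so no decomposition can have width below 3. Hence tw(G) = 3 exactly.

Treewidth 3.
One such decomposition:
Bags: B1 = {a, b, c, e}  B2 = {a, b, d, e}
Tree: B1–B2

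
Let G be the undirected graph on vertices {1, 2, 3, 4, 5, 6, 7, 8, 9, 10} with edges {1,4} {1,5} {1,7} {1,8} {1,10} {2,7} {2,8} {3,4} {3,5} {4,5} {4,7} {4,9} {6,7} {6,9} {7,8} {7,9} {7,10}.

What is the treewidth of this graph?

2

A width-2 tree decomposition is:
Bags: B1 = {1, 4, 7}  B2 = {1, 7, 8}  B3 = {1, 7, 10}  B4 = {4, 7, 9}  B5 = {6, 7, 9}  B6 = {2, 7, 8}  B7 = {1, 4, 5}  B8 = {3, 4, 5}
Tree: B1–B2, B2–B3, B1–B4, B4–B5, B2–B6, B1–B7, B7–B8
The largest bag has 3 vertices, giving width 2; this decomposition certifies tw(G) ≤ 2. For the lower bound, the 3 vertices {3, 4, 5} are pairwise adjacent, and any tree decomposition puts a clique entirely inside one bag — forcing width ≥ 2. Therefore the treewidth is 2.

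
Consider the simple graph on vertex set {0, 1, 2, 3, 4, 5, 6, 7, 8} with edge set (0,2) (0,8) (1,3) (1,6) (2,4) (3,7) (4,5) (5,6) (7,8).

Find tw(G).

A width-2 tree decomposition is:
Bags: B1 = {4, 5, 6}  B2 = {1, 4, 6}  B3 = {1, 3, 4}  B4 = {3, 4, 7}  B5 = {4, 7, 8}  B6 = {0, 4, 8}  B7 = {0, 2, 4}
Tree: B1–B2, B2–B3, B3–B4, B4–B5, B5–B6, B6–B7
Each bag holds 3 vertices, so the decomposition has width 2, which upper-bounds the treewidth. For the lower bound, G contains the cycle 4–5–6–1–3–7–8–0–2–4, so G is not a forest; only forests have treewidth ≤ 1, hence tw(G) ≥ 2. Hence tw(G) = 2 exactly.

2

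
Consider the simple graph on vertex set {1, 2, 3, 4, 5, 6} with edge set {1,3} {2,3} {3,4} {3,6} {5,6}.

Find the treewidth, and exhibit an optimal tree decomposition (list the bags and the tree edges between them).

Treewidth 1.
Bags: B1 = {5, 6}  B2 = {3, 6}  B3 = {2, 3}  B4 = {3, 4}  B5 = {1, 3}
Tree: B1–B2, B2–B3, B2–B4, B4–B5

The largest bag has 2 vertices, giving width 1; this decomposition certifies tw(G) ≤ 1. G has an edge, so its treewidth is at least 1. Therefore the treewidth is 1.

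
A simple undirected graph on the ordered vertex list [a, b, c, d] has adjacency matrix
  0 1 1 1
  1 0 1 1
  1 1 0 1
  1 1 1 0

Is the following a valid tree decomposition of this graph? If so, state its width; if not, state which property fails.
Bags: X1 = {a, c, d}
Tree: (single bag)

A tree decomposition must satisfy three properties: every vertex lies in some bag; for every edge, both endpoints lie together in some bag; and for every vertex, the bags containing it form a connected subtree. Here vertex b appears in no bag, so the decomposition is invalid.

No — vertex b appears in no bag.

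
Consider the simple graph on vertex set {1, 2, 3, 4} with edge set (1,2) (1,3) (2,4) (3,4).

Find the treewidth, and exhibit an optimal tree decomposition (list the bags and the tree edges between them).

Every bag has size at most 3, so the width is 3 − 1 = 2 and tw(G) ≤ 2. Since 2–4–3–1–2 is a cycle in G, G is not acyclic. Forests are exactly the graphs of treewidth ≤ 1, so tw(G) ≥ 2. Combining the bounds, tw(G) = 2.

Treewidth 2.
One optimal decomposition is:
Bags: B1 = {2, 3, 4}  B2 = {1, 2, 3}
Tree: B1–B2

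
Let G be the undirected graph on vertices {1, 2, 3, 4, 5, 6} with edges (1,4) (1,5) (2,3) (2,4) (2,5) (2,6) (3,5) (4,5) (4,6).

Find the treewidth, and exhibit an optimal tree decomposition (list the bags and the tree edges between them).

Treewidth 2.
Bags: B1 = {2, 4, 5}  B2 = {1, 4, 5}  B3 = {2, 4, 6}  B4 = {2, 3, 5}
Tree: B1–B2, B1–B3, B1–B4

Every bag has size at most 3, so the width is 3 − 1 = 2 and tw(G) ≤ 2. For the lower bound, the 3 vertices {1, 4, 5} are pairwise adjacent, and any tree decomposition puts a clique entirely inside one bag — forcing width ≥ 2. The upper and lower bounds meet at 2, so that is the treewidth.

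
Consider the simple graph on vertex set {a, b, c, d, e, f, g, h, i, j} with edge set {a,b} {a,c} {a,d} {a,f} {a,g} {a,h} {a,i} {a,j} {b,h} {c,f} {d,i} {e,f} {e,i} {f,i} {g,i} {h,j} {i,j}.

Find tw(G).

A width-2 tree decomposition is:
Bags: B1 = {a, d, i}  B2 = {a, i, j}  B3 = {a, f, i}  B4 = {a, g, i}  B5 = {a, c, f}  B6 = {a, h, j}  B7 = {e, f, i}  B8 = {a, b, h}
Tree: B1–B2, B1–B3, B2–B4, B3–B5, B2–B6, B3–B7, B6–B8
Each bag holds 3 vertices, so the decomposition has width 2, which upper-bounds the treewidth. For the lower bound, the 3 vertices {e, f, i} are pairwise adjacent, and any tree decomposition puts a clique entirely inside one bag — forcing width ≥ 2. Therefore the treewidth is 2.

2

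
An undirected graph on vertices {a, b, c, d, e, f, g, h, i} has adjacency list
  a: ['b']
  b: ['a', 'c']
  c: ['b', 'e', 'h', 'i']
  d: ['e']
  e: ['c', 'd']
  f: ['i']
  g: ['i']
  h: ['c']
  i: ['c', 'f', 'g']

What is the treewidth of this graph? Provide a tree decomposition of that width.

Every bag has size at most 2, so the width is 2 − 1 = 1 and tw(G) ≤ 1. Any graph with an edge has treewidth ≥ 1, and G has the edge b–c. Combining the bounds, tw(G) = 1.

Treewidth 1.
Bags: B1 = {b, c}  B2 = {c, h}  B3 = {a, b}  B4 = {c, e}  B5 = {c, i}  B6 = {d, e}  B7 = {g, i}  B8 = {f, i}
Tree: B1–B2, B1–B3, B2–B4, B1–B5, B4–B6, B5–B7, B7–B8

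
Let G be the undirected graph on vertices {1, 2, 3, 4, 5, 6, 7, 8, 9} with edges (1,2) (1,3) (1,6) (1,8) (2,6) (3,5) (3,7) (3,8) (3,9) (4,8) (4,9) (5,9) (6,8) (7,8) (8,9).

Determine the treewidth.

A width-2 tree decomposition is:
Bags: B1 = {3, 8, 9}  B2 = {3, 5, 9}  B3 = {1, 3, 8}  B4 = {1, 6, 8}  B5 = {3, 7, 8}  B6 = {1, 2, 6}  B7 = {4, 8, 9}
Tree: B1–B2, B1–B3, B3–B4, B1–B5, B4–B6, B1–B7
The largest bag has 3 vertices, giving width 2; this decomposition certifies tw(G) ≤ 2. Conversely, {1, 3, 8} is a clique of size 3, and the vertices of any clique must share a bag in every tree decomposition; so some bag has ≥ 3 vertices and tw(G) ≥ 2. Combining the bounds, tw(G) = 2.

2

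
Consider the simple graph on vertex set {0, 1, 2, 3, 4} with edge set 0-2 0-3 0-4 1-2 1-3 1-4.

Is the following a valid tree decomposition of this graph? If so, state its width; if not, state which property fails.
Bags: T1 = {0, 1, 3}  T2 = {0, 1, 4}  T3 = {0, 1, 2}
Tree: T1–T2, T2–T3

Yes; width 2.

Every vertex of G appears in some bag (union = {0, 1, 2, 3, 4}); every edge is covered by a bag; and for each vertex v the set of bags containing v is connected in the bag tree. The decomposition is therefore valid. The largest bag has 3 vertices, so the width is 2.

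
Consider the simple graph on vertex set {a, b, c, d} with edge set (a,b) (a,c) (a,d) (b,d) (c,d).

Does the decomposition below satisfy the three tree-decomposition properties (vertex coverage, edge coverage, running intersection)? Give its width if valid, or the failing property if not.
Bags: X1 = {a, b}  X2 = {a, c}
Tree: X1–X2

No — vertex d appears in no bag.

A tree decomposition must satisfy three properties: every vertex lies in some bag; for every edge, both endpoints lie together in some bag; and for every vertex, the bags containing it form a connected subtree. Here vertex d appears in no bag, so the decomposition is invalid.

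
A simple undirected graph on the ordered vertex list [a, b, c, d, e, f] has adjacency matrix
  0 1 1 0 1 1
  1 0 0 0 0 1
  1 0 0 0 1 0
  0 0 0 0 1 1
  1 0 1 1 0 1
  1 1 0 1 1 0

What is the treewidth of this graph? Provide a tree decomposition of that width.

The largest bag has 3 vertices, giving width 2; this decomposition certifies tw(G) ≤ 2. On the other hand G contains the 3-clique {a, c, e}. A clique must lie in a single bag of any decomposition, so no decomposition can have width below 2. The upper and lower bounds meet at 2, so that is the treewidth.

Treewidth 2.
One optimal decomposition is:
Bags: B1 = {a, b, f}  B2 = {a, e, f}  B3 = {d, e, f}  B4 = {a, c, e}
Tree: B1–B2, B2–B3, B2–B4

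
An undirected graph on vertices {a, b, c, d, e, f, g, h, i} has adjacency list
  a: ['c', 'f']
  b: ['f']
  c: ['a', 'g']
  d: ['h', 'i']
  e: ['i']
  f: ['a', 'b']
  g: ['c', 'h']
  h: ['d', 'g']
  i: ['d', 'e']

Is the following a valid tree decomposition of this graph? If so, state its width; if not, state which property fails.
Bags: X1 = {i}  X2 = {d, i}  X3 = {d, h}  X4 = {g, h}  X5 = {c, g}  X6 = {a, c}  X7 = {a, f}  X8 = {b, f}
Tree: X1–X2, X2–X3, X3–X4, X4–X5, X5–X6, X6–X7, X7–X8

No — vertex e appears in no bag.

A tree decomposition must satisfy three properties: every vertex lies in some bag; for every edge, both endpoints lie together in some bag; and for every vertex, the bags containing it form a connected subtree. Here vertex e appears in no bag, so the decomposition is invalid.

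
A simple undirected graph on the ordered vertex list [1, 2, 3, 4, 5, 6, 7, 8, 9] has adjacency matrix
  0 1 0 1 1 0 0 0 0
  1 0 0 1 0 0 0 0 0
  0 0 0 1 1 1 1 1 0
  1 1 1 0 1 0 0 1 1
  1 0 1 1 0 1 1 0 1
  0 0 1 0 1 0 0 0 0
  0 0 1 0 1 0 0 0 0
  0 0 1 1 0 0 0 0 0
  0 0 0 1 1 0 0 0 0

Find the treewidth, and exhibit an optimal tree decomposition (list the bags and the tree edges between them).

Every bag has size at most 3, so the width is 3 − 1 = 2 and tw(G) ≤ 2. On the other hand G contains the 3-clique {3, 4, 8}. A clique must lie in a single bag of any decomposition, so no decomposition can have width below 2. Combining the bounds, tw(G) = 2.

Treewidth 2.
One such decomposition:
Bags: B1 = {1, 4, 5}  B2 = {1, 2, 4}  B3 = {3, 4, 5}  B4 = {4, 5, 9}  B5 = {3, 5, 7}  B6 = {3, 4, 8}  B7 = {3, 5, 6}
Tree: B1–B2, B1–B3, B3–B4, B3–B5, B3–B6, B3–B7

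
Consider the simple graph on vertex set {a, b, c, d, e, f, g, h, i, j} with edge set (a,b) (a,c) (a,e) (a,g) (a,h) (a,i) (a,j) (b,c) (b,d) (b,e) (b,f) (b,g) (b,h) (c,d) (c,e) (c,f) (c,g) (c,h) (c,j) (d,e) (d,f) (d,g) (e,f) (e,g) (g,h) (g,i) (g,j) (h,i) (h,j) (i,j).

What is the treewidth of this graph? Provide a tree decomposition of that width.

Treewidth 4.
One optimal decomposition is:
Bags: B1 = {b, c, d, e, g}  B2 = {a, b, c, e, g}  B3 = {a, b, c, g, h}  B4 = {a, c, g, h, j}  B5 = {b, c, d, e, f}  B6 = {a, g, h, i, j}
Tree: B1–B2, B2–B3, B3–B4, B1–B5, B4–B6

Each bag holds 5 vertices, so the decomposition has width 4, which upper-bounds the treewidth. For the lower bound, the 5 vertices {a, c, g, h, j} are pairwise adjacent, and any tree decomposition puts a clique entirely inside one bag — forcing width ≥ 4. Therefore the treewidth is 4.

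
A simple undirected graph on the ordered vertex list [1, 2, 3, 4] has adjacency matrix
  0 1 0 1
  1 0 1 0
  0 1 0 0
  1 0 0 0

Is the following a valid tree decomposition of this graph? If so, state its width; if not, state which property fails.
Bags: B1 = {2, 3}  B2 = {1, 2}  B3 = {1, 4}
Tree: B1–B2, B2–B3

Vertex coverage: the bags together contain {1, 2, 3, 4}, the full vertex set. Edge coverage: each edge of G has both endpoints in at least one bag. Running intersection: for every vertex, the bags containing it form a connected subtree. All three properties hold, so this is a valid tree decomposition of width max|bag| − 1 = 1, and hence tw(G) ≤ 1.

Yes; width 1.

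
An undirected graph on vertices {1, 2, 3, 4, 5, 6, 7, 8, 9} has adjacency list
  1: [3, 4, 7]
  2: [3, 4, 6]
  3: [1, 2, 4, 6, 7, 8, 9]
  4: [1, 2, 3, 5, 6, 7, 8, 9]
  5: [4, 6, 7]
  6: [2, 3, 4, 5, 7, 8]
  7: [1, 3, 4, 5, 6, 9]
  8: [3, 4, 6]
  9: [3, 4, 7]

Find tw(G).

3

A width-3 tree decomposition is:
Bags: B1 = {3, 4, 6, 7}  B2 = {4, 5, 6, 7}  B3 = {2, 3, 4, 6}  B4 = {3, 4, 6, 8}  B5 = {3, 4, 7, 9}  B6 = {1, 3, 4, 7}
Tree: B1–B2, B1–B3, B1–B4, B1–B5, B5–B6
Each bag holds 4 vertices, so the decomposition has width 3, which upper-bounds the treewidth. On the other hand G contains the 4-clique {1, 3, 4, 7}. A clique must lie in a single bag of any decomposition, so no decomposition can have width below 3. Hence tw(G) = 3 exactly.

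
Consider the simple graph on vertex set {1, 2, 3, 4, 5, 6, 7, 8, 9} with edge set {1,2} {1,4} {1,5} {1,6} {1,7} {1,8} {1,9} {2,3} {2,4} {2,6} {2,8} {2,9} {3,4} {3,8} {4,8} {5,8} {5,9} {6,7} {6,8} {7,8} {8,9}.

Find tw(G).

3

A width-3 tree decomposition is:
Bags: B1 = {1, 2, 6, 8}  B2 = {1, 2, 8, 9}  B3 = {1, 2, 4, 8}  B4 = {1, 5, 8, 9}  B5 = {1, 6, 7, 8}  B6 = {2, 3, 4, 8}
Tree: B1–B2, B2–B3, B2–B4, B1–B5, B3–B6
The largest bag has 4 vertices, giving width 3; this decomposition certifies tw(G) ≤ 3. Conversely, {1, 2, 8, 9} is a clique of size 4, and the vertices of any clique must share a bag in every tree decomposition; so some bag has ≥ 4 vertices and tw(G) ≥ 3. Therefore the treewidth is 3.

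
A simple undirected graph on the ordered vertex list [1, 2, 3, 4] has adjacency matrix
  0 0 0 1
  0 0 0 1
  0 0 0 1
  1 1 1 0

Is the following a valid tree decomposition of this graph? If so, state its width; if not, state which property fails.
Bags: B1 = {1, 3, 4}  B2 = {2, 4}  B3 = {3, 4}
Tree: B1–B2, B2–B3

No — bags containing vertex 3 are not connected in the tree.

A tree decomposition must satisfy three properties: every vertex lies in some bag; for every edge, both endpoints lie together in some bag; and for every vertex, the bags containing it form a connected subtree. Here bags containing vertex 3 are not connected in the tree, so the decomposition is invalid.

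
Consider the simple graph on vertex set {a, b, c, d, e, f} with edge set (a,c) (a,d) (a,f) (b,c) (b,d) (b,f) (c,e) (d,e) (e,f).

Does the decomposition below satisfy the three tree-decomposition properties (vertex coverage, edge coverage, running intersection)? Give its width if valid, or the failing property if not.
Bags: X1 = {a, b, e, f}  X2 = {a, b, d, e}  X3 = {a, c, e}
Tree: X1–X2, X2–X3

A tree decomposition must satisfy three properties: every vertex lies in some bag; for every edge, both endpoints lie together in some bag; and for every vertex, the bags containing it form a connected subtree. Here edge (b,c) lies in no bag, so the decomposition is invalid.

No — edge (b,c) lies in no bag.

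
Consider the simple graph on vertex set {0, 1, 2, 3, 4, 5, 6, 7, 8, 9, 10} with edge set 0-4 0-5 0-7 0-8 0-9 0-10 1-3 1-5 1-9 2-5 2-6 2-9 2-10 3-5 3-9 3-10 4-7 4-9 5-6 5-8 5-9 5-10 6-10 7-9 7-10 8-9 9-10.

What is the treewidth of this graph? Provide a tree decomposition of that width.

The largest bag has 4 vertices, giving width 3; this decomposition certifies tw(G) ≤ 3. On the other hand G contains the 4-clique {0, 4, 7, 9}. A clique must lie in a single bag of any decomposition, so no decomposition can have width below 3. Therefore the treewidth is 3.

Treewidth 3.
One such decomposition:
Bags: B1 = {0, 5, 9, 10}  B2 = {3, 5, 9, 10}  B3 = {1, 3, 5, 9}  B4 = {0, 7, 9, 10}  B5 = {0, 4, 7, 9}  B6 = {2, 5, 9, 10}  B7 = {2, 5, 6, 10}  B8 = {0, 5, 8, 9}
Tree: B1–B2, B2–B3, B1–B4, B4–B5, B1–B6, B6–B7, B1–B8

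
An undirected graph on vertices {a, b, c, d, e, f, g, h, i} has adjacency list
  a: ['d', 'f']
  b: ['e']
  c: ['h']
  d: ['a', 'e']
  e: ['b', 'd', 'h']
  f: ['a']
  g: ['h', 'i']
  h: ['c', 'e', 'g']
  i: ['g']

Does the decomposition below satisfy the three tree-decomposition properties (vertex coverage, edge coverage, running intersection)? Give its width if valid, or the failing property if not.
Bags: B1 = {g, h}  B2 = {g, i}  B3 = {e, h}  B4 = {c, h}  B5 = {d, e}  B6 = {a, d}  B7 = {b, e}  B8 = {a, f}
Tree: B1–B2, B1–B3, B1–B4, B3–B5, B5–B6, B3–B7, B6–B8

Yes; width 1.

Vertex coverage: the bags together contain {a, b, c, d, e, f, g, h, i}, the full vertex set. Edge coverage: each edge of G has both endpoints in at least one bag. Running intersection: for every vertex, the bags containing it form a connected subtree. All three properties hold, so this is a valid tree decomposition of width max|bag| − 1 = 1, and hence tw(G) ≤ 1.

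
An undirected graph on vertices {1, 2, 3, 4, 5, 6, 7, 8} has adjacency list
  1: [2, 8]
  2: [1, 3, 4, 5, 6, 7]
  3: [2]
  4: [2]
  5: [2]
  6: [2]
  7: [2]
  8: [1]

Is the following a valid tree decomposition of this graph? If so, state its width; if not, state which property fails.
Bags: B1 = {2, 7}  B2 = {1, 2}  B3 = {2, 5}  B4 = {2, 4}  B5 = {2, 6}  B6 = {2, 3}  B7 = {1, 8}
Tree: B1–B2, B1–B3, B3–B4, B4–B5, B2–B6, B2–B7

Yes; width 1.

Checking the three conditions: (i) the bags cover all of {1, 2, 3, 4, 5, 6, 7, 8}; (ii) for each edge, some bag contains both endpoints; (iii) the bags containing any fixed vertex form a subtree. All hold, so the decomposition is valid with width 2 − 1 = 1.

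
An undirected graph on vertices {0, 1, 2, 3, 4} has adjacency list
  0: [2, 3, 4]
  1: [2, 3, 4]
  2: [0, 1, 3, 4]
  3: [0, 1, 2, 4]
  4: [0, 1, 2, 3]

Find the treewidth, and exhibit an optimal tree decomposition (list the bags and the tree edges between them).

The largest bag has 4 vertices, giving width 3; this decomposition certifies tw(G) ≤ 3. For the lower bound, the 4 vertices {0, 2, 3, 4} are pairwise adjacent, and any tree decomposition puts a clique entirely inside one bag — forcing width ≥ 3. Therefore the treewidth is 3.

Treewidth 3.
Bags: B1 = {0, 2, 3, 4}  B2 = {1, 2, 3, 4}
Tree: B1–B2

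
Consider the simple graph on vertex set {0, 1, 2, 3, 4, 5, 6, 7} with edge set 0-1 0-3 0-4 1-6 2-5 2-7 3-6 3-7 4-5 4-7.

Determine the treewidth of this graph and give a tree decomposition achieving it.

Each bag holds 3 vertices, so the decomposition has width 2, which upper-bounds the treewidth. For the lower bound, G contains the cycle 6–1–0–3–6, so G is not a forest; only forests have treewidth ≤ 1, hence tw(G) ≥ 2. Combining the bounds, tw(G) = 2.

Treewidth 2.
One optimal decomposition is:
Bags: B1 = {1, 3, 6}  B2 = {0, 1, 3}  B3 = {0, 3, 7}  B4 = {0, 4, 7}  B5 = {2, 4, 7}  B6 = {2, 4, 5}
Tree: B1–B2, B2–B3, B3–B4, B4–B5, B5–B6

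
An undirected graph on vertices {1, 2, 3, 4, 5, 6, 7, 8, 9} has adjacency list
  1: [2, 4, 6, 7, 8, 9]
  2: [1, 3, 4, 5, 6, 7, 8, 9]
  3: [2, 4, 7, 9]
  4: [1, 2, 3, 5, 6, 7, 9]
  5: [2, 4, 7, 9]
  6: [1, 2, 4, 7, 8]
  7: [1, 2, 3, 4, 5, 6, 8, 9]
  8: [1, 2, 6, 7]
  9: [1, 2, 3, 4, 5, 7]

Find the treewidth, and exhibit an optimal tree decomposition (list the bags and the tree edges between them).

Treewidth 4.
One such decomposition:
Bags: B1 = {1, 2, 4, 6, 7}  B2 = {1, 2, 4, 7, 9}  B3 = {2, 4, 5, 7, 9}  B4 = {1, 2, 6, 7, 8}  B5 = {2, 3, 4, 7, 9}
Tree: B1–B2, B2–B3, B1–B4, B2–B5

Each bag holds 5 vertices, so the decomposition has width 4, which upper-bounds the treewidth. On the other hand G contains the 5-clique {1, 2, 6, 7, 8}. A clique must lie in a single bag of any decomposition, so no decomposition can have width below 4. Therefore the treewidth is 4.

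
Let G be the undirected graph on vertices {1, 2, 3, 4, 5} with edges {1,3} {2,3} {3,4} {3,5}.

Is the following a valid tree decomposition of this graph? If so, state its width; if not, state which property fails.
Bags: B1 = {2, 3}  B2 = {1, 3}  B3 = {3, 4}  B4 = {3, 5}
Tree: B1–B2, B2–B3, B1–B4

Yes; width 1.

Vertex coverage: the bags together contain {1, 2, 3, 4, 5}, the full vertex set. Edge coverage: each edge of G has both endpoints in at least one bag. Running intersection: for every vertex, the bags containing it form a connected subtree. All three properties hold, so this is a valid tree decomposition of width max|bag| − 1 = 1, and hence tw(G) ≤ 1.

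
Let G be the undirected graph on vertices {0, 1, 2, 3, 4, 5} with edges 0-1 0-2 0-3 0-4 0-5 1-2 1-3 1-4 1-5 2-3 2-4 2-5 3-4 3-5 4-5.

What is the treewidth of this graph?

5

A width-5 tree decomposition is:
Bags: B1 = {0, 1, 2, 3, 4, 5}
Tree: (single bag)
A single bag containing all 6 vertices is trivially a valid decomposition of width 5. Conversely, {0, 1, 2, 3, 4, 5} is a clique of size 6, and the vertices of any clique must share a bag in every tree decomposition; so some bag has ≥ 6 vertices and tw(G) ≥ 5. The upper and lower bounds meet at 5, so that is the treewidth.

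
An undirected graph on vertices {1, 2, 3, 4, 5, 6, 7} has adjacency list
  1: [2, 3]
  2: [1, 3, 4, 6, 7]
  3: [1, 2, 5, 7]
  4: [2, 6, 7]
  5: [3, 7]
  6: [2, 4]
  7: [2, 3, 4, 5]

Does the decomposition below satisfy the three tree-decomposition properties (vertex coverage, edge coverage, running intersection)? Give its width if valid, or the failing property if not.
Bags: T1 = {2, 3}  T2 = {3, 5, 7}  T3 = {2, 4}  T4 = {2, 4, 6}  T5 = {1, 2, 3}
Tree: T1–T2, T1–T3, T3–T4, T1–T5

A tree decomposition must satisfy three properties: every vertex lies in some bag; for every edge, both endpoints lie together in some bag; and for every vertex, the bags containing it form a connected subtree. Here edge (7,2) lies in no bag, so the decomposition is invalid.

No — edge (7,2) lies in no bag.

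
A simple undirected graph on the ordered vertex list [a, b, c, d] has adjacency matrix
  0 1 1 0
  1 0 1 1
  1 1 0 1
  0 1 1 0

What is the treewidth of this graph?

2

A width-2 tree decomposition is:
Bags: B1 = {b, c, d}  B2 = {a, b, c}
Tree: B1–B2
Every bag has size at most 3, so the width is 3 − 1 = 2 and tw(G) ≤ 2. For the lower bound, the 3 vertices {b, c, d} are pairwise adjacent, and any tree decomposition puts a clique entirely inside one bag — forcing width ≥ 2. Hence tw(G) = 2 exactly.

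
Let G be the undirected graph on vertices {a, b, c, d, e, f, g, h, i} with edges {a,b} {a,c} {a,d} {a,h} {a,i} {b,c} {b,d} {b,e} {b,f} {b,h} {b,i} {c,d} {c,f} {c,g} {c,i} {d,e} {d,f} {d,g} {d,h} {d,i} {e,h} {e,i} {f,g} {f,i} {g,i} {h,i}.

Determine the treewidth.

4

A width-4 tree decomposition is:
Bags: B1 = {a, b, c, d, i}  B2 = {a, b, d, h, i}  B3 = {b, d, e, h, i}  B4 = {b, c, d, f, i}  B5 = {c, d, f, g, i}
Tree: B1–B2, B2–B3, B1–B4, B4–B5
The largest bag has 5 vertices, giving width 4; this decomposition certifies tw(G) ≤ 4. For the lower bound, the 5 vertices {c, d, f, g, i} are pairwise adjacent, and any tree decomposition puts a clique entirely inside one bag — forcing width ≥ 4. Therefore the treewidth is 4.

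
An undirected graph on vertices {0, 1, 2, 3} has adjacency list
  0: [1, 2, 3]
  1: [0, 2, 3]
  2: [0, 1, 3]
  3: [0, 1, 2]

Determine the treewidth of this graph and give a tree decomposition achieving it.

A single bag containing all 4 vertices is trivially a valid decomposition of width 3. Conversely, {0, 1, 2, 3} is a clique of size 4, and the vertices of any clique must share a bag in every tree decomposition; so some bag has ≥ 4 vertices and tw(G) ≥ 3. Hence tw(G) = 3 exactly.

Treewidth 3.
One such decomposition:
Bags: B1 = {0, 1, 2, 3}
Tree: (single bag)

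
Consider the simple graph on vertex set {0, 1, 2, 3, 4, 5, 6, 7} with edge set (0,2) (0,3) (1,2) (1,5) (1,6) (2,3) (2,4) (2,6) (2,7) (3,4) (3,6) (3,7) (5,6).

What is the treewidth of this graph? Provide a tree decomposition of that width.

The largest bag has 3 vertices, giving width 2; this decomposition certifies tw(G) ≤ 2. For the lower bound, the 3 vertices {1, 2, 6} are pairwise adjacent, and any tree decomposition puts a clique entirely inside one bag — forcing width ≥ 2. Therefore the treewidth is 2.

Treewidth 2.
One optimal decomposition is:
Bags: B1 = {2, 3, 6}  B2 = {2, 3, 7}  B3 = {1, 2, 6}  B4 = {1, 5, 6}  B5 = {0, 2, 3}  B6 = {2, 3, 4}
Tree: B1–B2, B1–B3, B3–B4, B1–B5, B5–B6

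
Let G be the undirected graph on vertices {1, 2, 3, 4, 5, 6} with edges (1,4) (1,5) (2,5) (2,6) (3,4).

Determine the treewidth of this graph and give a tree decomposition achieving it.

Each bag holds 2 vertices, so the decomposition has width 1, which upper-bounds the treewidth. Any graph with an edge has treewidth ≥ 1, and G has the edge 6–2. The upper and lower bounds meet at 1, so that is the treewidth.

Treewidth 1.
One optimal decomposition is:
Bags: B1 = {2, 6}  B2 = {2, 5}  B3 = {1, 5}  B4 = {1, 4}  B5 = {3, 4}
Tree: B1–B2, B2–B3, B3–B4, B4–B5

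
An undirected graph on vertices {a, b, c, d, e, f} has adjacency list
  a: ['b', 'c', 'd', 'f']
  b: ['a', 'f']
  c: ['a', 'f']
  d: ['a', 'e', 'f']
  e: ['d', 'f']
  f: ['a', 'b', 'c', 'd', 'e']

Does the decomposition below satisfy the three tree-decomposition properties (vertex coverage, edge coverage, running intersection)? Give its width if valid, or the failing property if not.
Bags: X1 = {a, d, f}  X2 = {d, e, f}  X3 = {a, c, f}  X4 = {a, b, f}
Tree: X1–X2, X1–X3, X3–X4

Yes; width 2.

Vertex coverage: the bags together contain {a, b, c, d, e, f}, the full vertex set. Edge coverage: each edge of G has both endpoints in at least one bag. Running intersection: for every vertex, the bags containing it form a connected subtree. All three properties hold, so this is a valid tree decomposition of width max|bag| − 1 = 2, and hence tw(G) ≤ 2.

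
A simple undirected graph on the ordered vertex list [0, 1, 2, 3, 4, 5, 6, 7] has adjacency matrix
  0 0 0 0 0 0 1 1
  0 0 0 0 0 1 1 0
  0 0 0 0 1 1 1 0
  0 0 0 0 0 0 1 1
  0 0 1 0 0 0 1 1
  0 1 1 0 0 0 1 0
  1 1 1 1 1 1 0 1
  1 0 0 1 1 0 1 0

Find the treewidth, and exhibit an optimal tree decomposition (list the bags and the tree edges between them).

Each bag holds 3 vertices, so the decomposition has width 2, which upper-bounds the treewidth. On the other hand G contains the 3-clique {1, 5, 6}. A clique must lie in a single bag of any decomposition, so no decomposition can have width below 2. The upper and lower bounds meet at 2, so that is the treewidth.

Treewidth 2.
One such decomposition:
Bags: B1 = {3, 6, 7}  B2 = {4, 6, 7}  B3 = {2, 4, 6}  B4 = {2, 5, 6}  B5 = {1, 5, 6}  B6 = {0, 6, 7}
Tree: B1–B2, B2–B3, B3–B4, B4–B5, B1–B6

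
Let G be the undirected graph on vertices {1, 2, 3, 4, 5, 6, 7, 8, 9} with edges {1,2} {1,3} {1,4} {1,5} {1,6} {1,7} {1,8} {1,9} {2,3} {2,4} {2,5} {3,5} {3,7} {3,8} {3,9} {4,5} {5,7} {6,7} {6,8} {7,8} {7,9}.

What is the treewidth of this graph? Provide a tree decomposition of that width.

Every bag has size at most 4, so the width is 4 − 1 = 3 and tw(G) ≤ 3. For the lower bound, the 4 vertices {1, 2, 3, 5} are pairwise adjacent, and any tree decomposition puts a clique entirely inside one bag — forcing width ≥ 3. Combining the bounds, tw(G) = 3.

Treewidth 3.
Bags: B1 = {1, 3, 5, 7}  B2 = {1, 3, 7, 9}  B3 = {1, 3, 7, 8}  B4 = {1, 2, 3, 5}  B5 = {1, 2, 4, 5}  B6 = {1, 6, 7, 8}
Tree: B1–B2, B1–B3, B1–B4, B4–B5, B3–B6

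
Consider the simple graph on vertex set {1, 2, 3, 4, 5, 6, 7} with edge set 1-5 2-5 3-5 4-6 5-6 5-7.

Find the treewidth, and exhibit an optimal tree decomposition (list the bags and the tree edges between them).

Every bag has size at most 2, so the width is 2 − 1 = 1 and tw(G) ≤ 1. Since G has at least one edge (e.g. 5–7), it is not an edgeless graph, so tw(G) ≥ 1. Combining the bounds, tw(G) = 1.

Treewidth 1.
One such decomposition:
Bags: B1 = {5, 7}  B2 = {2, 5}  B3 = {3, 5}  B4 = {1, 5}  B5 = {5, 6}  B6 = {4, 6}
Tree: B1–B2, B2–B3, B1–B4, B1–B5, B5–B6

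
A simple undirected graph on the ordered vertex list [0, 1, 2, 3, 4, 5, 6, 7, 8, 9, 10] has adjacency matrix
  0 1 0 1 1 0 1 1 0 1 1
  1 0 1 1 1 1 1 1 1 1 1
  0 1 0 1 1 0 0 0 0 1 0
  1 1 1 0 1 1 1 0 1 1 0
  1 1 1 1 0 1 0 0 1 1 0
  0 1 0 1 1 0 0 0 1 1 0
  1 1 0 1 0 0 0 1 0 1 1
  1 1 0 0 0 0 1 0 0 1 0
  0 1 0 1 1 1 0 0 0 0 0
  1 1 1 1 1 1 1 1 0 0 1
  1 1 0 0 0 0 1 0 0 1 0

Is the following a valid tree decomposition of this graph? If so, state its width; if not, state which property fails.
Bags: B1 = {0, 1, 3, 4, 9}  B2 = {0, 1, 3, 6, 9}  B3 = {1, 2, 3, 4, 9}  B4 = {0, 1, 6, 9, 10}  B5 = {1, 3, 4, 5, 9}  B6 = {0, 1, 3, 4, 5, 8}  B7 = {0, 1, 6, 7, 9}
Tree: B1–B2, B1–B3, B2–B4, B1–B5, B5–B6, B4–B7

A tree decomposition must satisfy three properties: every vertex lies in some bag; for every edge, both endpoints lie together in some bag; and for every vertex, the bags containing it form a connected subtree. Here bags containing vertex 0 are not connected in the tree, so the decomposition is invalid.

No — bags containing vertex 0 are not connected in the tree.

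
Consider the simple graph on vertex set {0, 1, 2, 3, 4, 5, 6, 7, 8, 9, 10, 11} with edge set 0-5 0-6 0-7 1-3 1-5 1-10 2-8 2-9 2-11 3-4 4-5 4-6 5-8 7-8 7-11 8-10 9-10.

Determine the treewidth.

A width-3 tree decomposition is:
Bags: B1 = {0, 3, 4, 6}  B2 = {0, 3, 4, 5}  B3 = {0, 1, 3, 5}  B4 = {0, 1, 5, 7}  B5 = {1, 5, 7, 8}  B6 = {1, 7, 8, 10}  B7 = {7, 8, 10, 11}  B8 = {2, 8, 10, 11}  B9 = {2, 9, 10, 11}
Tree: B1–B2, B2–B3, B3–B4, B4–B5, B5–B6, B6–B7, B7–B8, B8–B9
The largest bag has 4 vertices, giving width 3; this decomposition certifies tw(G) ≤ 3. For the lower bound: the 4 vertex sets {3,4,6}, {0}, {5}, {1,7,8,10} are disjoint, each induces a connected subgraph, and every pair is joined by at least one edge of G. Contracting each set to a single vertex therefore yields K_{4} as a minor, and since treewidth is minor-monotone, tw(G) ≥ tw(K_{4}) = 3. Hence tw(G) = 3 exactly.

3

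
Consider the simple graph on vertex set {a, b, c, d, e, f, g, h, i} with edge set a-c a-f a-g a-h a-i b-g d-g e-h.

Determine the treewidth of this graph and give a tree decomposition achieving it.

Treewidth 1.
One such decomposition:
Bags: B1 = {a, f}  B2 = {a, i}  B3 = {a, g}  B4 = {a, h}  B5 = {e, h}  B6 = {b, g}  B7 = {a, c}  B8 = {d, g}
Tree: B1–B2, B1–B3, B1–B4, B4–B5, B3–B6, B4–B7, B3–B8

The largest bag has 2 vertices, giving width 1; this decomposition certifies tw(G) ≤ 1. Since G has at least one edge (e.g. a–f), it is not an edgeless graph, so tw(G) ≥ 1. The upper and lower bounds meet at 1, so that is the treewidth.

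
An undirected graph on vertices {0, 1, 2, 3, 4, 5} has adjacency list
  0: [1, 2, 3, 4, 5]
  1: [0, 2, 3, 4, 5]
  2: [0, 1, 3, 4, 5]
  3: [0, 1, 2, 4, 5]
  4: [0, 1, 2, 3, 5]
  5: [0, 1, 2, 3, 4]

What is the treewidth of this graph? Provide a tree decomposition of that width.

Treewidth 5.
Bags: B1 = {0, 1, 2, 3, 4, 5}
Tree: (single bag)

A single bag containing all 6 vertices is trivially a valid decomposition of width 5. Conversely, {0, 1, 2, 3, 4, 5} is a clique of size 6, and the vertices of any clique must share a bag in every tree decomposition; so some bag has ≥ 6 vertices and tw(G) ≥ 5. Therefore the treewidth is 5.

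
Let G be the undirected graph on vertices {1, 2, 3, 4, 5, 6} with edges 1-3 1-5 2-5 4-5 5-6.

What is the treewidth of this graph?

1

A width-1 tree decomposition is:
Bags: B1 = {1, 3}  B2 = {1, 5}  B3 = {4, 5}  B4 = {5, 6}  B5 = {2, 5}
Tree: B1–B2, B2–B3, B3–B4, B3–B5
Each bag holds 2 vertices, so the decomposition has width 1, which upper-bounds the treewidth. G has an edge, so its treewidth is at least 1. Therefore the treewidth is 1.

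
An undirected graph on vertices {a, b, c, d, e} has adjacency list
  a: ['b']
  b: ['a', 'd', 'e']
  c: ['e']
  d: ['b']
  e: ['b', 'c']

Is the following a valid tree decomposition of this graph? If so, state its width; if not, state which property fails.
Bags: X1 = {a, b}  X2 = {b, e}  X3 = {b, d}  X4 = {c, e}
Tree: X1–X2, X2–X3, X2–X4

Yes; width 1.

Vertex coverage: the bags together contain {a, b, c, d, e}, the full vertex set. Edge coverage: each edge of G has both endpoints in at least one bag. Running intersection: for every vertex, the bags containing it form a connected subtree. All three properties hold, so this is a valid tree decomposition of width max|bag| − 1 = 1, and hence tw(G) ≤ 1.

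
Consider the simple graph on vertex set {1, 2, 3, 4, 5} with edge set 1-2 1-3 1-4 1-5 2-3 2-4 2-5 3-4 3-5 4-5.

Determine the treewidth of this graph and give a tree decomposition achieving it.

Treewidth 4.
Bags: B1 = {1, 2, 3, 4, 5}
Tree: (single bag)

With just one bag of size 5, the width is 5 − 1 = 4, so tw(G) ≤ 4. Conversely, {1, 2, 3, 4, 5} is a clique of size 5, and the vertices of any clique must share a bag in every tree decomposition; so some bag has ≥ 5 vertices and tw(G) ≥ 4. Combining the bounds, tw(G) = 4.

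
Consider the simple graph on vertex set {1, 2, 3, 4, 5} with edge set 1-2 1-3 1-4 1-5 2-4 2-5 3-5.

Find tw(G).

2

A width-2 tree decomposition is:
Bags: B1 = {1, 2, 5}  B2 = {1, 2, 4}  B3 = {1, 3, 5}
Tree: B1–B2, B1–B3
The largest bag has 3 vertices, giving width 2; this decomposition certifies tw(G) ≤ 2. On the other hand G contains the 3-clique {1, 2, 4}. A clique must lie in a single bag of any decomposition, so no decomposition can have width below 2. Combining the bounds, tw(G) = 2.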